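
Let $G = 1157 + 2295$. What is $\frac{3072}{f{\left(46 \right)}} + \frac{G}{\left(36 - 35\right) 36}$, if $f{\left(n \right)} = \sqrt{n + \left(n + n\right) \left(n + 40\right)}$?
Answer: $\frac{863}{9} + \frac{1536 \sqrt{7958}}{3979} \approx 130.33$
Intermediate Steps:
$G = 3452$
$f{\left(n \right)} = \sqrt{n + 2 n \left(40 + n\right)}$
$\frac{3072}{f{\left(46 \right)}} + \frac{G}{\left(36 - 35\right) 36} = \frac{3072}{\sqrt{46 \left(81 + 2 \cdot 46\right)}} + \frac{3452}{\left(36 - 35\right) 36} = \frac{3072}{\sqrt{46 \left(81 + 92\right)}} + \frac{3452}{1 \cdot 36} = \frac{3072}{\sqrt{46 \cdot 173}} + \frac{3452}{36} = \frac{3072}{\sqrt{7958}} + 3452 \cdot \frac{1}{36} = 3072 \frac{\sqrt{7958}}{7958} + \frac{863}{9} = \frac{1536 \sqrt{7958}}{3979} + \frac{863}{9} = \frac{863}{9} + \frac{1536 \sqrt{7958}}{3979}$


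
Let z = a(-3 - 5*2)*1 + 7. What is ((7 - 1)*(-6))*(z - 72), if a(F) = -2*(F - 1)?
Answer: 1332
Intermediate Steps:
a(F) = 2 - 2*F (a(F) = -2*(-1 + F) = 2 - 2*F)
z = 35 (z = (2 - 2*(-3 - 5*2))*1 + 7 = (2 - 2*(-3 - 10))*1 + 7 = (2 - 2*(-13))*1 + 7 = (2 + 26)*1 + 7 = 28*1 + 7 = 28 + 7 = 35)
((7 - 1)*(-6))*(z - 72) = ((7 - 1)*(-6))*(35 - 72) = (6*(-6))*(-37) = -36*(-37) = 1332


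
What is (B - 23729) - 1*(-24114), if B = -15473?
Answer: -15088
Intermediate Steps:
(B - 23729) - 1*(-24114) = (-15473 - 23729) - 1*(-24114) = -39202 + 24114 = -15088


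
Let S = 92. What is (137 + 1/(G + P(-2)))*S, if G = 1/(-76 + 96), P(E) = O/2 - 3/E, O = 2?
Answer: 644644/51 ≈ 12640.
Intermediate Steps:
P(E) = 1 - 3/E (P(E) = 2/2 - 3/E = 2*(½) - 3/E = 1 - 3/E)
G = 1/20 ≈ 0.050000
(137 + 1/(G + P(-2)))*S = (137 + 1/(1/20 + (-3 - 2)/(-2)))*92 = (137 + 1/(1/20 - ½*(-5)))*92 = (137 + 1/(1/20 + 5/2))*92 = (137 + 1/(51/20))*92 = (137 + 20/51)*92 = (7007/51)*92 = 644644/51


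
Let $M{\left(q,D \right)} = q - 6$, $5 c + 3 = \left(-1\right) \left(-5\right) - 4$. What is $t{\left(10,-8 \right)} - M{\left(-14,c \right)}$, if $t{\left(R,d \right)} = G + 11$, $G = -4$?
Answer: $27$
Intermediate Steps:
$c = - \frac{2}{5}$ ($c = - \frac{3}{5} + \frac{\left(-1\right) \left(-5\right) - 4}{5} = - \frac{3}{5} + \frac{5 - 4}{5} = - \frac{3}{5} + \frac{1}{5} \cdot 1 = - \frac{3}{5} + \frac{1}{5} = - \frac{2}{5} \approx -0.4$)
$t{\left(R,d \right)} = 7$ ($t{\left(R,d \right)} = -4 + 11 = 7$)
$M{\left(q,D \right)} = -6 + q$
$t{\left(10,-8 \right)} - M{\left(-14,c \right)} = 7 - \left(-6 - 14\right) = 7 - -20 = 7 + 20 = 27$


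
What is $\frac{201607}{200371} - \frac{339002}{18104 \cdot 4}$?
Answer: $- \frac{26663298615}{7255033168} \approx -3.6751$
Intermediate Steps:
$\frac{201607}{200371} - \frac{339002}{18104 \cdot 4} = 201607 \cdot \frac{1}{200371} - \frac{339002}{72416} = \frac{201607}{200371} - \frac{169501}{36208} = - \frac{26663298615}{7255033168}$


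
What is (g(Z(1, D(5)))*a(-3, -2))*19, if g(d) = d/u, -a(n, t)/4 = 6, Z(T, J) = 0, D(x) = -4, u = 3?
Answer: 0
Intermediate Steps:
a(n, t) = -24 (a(n, t) = -4*6 = -24)
g(d) = d/3
(g(Z(1, D(5)))*a(-3, -2))*19 = (((⅓)*0)*(-24))*19 = (0*(-24))*19 = 0*19 = 0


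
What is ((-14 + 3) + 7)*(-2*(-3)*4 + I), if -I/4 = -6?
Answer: -192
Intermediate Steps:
I = 24 (I = -4*(-6) = 24)
((-14 + 3) + 7)*(-2*(-3)*4 + I) = ((-14 + 3) + 7)*(-2*(-3)*4 + 24) = (-11 + 7)*(6*4 + 24) = -4*(24 + 24) = -4*48 = -192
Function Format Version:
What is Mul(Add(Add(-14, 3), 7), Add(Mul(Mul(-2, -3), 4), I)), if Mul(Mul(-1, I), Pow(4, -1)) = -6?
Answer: -192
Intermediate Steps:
I = 24 (I = Mul(-4, -6) = 24)
Mul(Add(Add(-14, 3), 7), Add(Mul(Mul(-2, -3), 4), I)) = Mul(Add(Add(-14, 3), 7), Add(Mul(Mul(-2, -3), 4), 24)) = Mul(Add(-11, 7), Add(Mul(6, 4), 24)) = Mul(-4, Add(24, 24)) = Mul(-4, 48) = -192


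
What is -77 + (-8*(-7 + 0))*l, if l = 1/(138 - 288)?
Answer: -5803/75 ≈ -77.373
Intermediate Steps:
l = -1/150 (l = 1/(-150) = -1/150 ≈ -0.0066667)
-77 + (-8*(-7 + 0))*l = -77 - 8*(-7 + 0)*(-1/150) = -77 - 8*(-7)*(-1/150) = -77 + 56*(-1/150) = -77 - 28/75 = -5803/75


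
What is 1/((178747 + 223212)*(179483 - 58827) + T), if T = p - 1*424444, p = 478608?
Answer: 1/48498819268 ≈ 2.0619e-11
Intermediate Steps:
T = 54164 (T = 478608 - 1*424444 = 478608 - 424444 = 54164)
1/((178747 + 223212)*(179483 - 58827) + T) = 1/((178747 + 223212)*(179483 - 58827) + 54164) = 1/(401959*120656 + 54164) = 1/(48498765104 + 54164) = 1/48498819268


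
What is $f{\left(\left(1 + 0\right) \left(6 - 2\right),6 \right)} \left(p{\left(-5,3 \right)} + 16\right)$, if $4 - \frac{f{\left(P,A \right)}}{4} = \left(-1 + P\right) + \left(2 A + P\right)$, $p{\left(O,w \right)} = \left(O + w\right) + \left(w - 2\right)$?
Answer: $-900$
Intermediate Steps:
$p{\left(O,w \right)} = -2 + O + 2 w$ ($p{\left(O,w \right)} = \left(O + w\right) + \left(-2 + w\right) = -2 + O + 2 w$)
$f{\left(P,A \right)} = 20 - 8 A - 8 P$ ($f{\left(P,A \right)} = 16 - 4 \left(\left(-1 + P\right) + \left(2 A + P\right)\right) = 16 - 4 \left(\left(-1 + P\right) + \left(P + 2 A\right)\right) = 16 - 4 \left(-1 + 2 A + 2 P\right) = 16 - \left(-4 + 8 A + 8 P\right) = 20 - 8 A - 8 P$)
$f{\left(\left(1 + 0\right) \left(6 - 2\right),6 \right)} \left(p{\left(-5,3 \right)} + 16\right) = \left(20 - 48 - 8 \left(1 + 0\right) \left(6 - 2\right)\right) \left(\left(-2 - 5 + 2 \cdot 3\right) + 16\right) = \left(20 - 48 - 8 \cdot 1 \cdot 4\right) \left(\left(-2 - 5 + 6\right) + 16\right) = \left(20 - 48 - 32\right) \left(-1 + 16\right) = \left(20 - 48 - 32\right) 15 = \left(-60\right) 15 = -900$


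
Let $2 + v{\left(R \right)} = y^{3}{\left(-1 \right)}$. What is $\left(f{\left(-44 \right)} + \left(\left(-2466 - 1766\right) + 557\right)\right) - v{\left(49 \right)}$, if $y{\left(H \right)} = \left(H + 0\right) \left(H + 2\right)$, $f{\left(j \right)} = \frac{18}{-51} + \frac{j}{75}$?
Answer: $- \frac{4682998}{1275} \approx -3672.9$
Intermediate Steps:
$f{\left(j \right)} = - \frac{6}{17} + \frac{j}{75}$ ($f{\left(j \right)} = 18 \left(- \frac{1}{51}\right) + j \frac{1}{75} = - \frac{6}{17} + \frac{j}{75}$)
$y{\left(H \right)} = H \left(2 + H\right)$
$v{\left(R \right)} = -3$ ($v{\left(R \right)} = -2 + \left(- (2 - 1)\right)^{3} = -2 + \left(\left(-1\right) 1\right)^{3} = -2 + \left(-1\right)^{3} = -2 - 1 = -3$)
$\left(f{\left(-44 \right)} + \left(\left(-2466 - 1766\right) + 557\right)\right) - v{\left(49 \right)} = \left(\left(- \frac{6}{17} + \frac{1}{75} \left(-44\right)\right) + \left(\left(-2466 - 1766\right) + 557\right)\right) - -3 = \left(\left(- \frac{6}{17} - \frac{44}{75}\right) + \left(-4232 + 557\right)\right) + 3 = \left(- \frac{1198}{1275} - 3675\right) + 3 = - \frac{4686823}{1275} + 3 = - \frac{4682998}{1275}$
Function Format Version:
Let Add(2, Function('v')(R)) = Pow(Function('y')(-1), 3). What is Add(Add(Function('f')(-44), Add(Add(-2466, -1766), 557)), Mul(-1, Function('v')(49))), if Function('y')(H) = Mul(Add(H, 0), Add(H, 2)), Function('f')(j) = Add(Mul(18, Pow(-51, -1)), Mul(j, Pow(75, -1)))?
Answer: Rational(-4682998, 1275) ≈ -3672.9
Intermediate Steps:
Function('f')(j) = Add(Rational(-6, 17), Mul(Rational(1, 75), j)) (Function('f')(j) = Add(Mul(18, Rational(-1, 51)), Mul(j, Rational(1, 75))) = Add(Rational(-6, 17), Mul(Rational(1, 75), j)))
Function('y')(H) = Mul(H, Add(2, H))
Function('v')(R) = -3 (Function('v')(R) = Add(-2, Pow(Mul(-1, Add(2, -1)), 3)) = Add(-2, Pow(Mul(-1, 1), 3)) = Add(-2, Pow(-1, 3)) = Add(-2, -1) = -3)
Add(Add(Function('f')(-44), Add(Add(-2466, -1766), 557)), Mul(-1, Function('v')(49))) = Add(Add(Add(Rational(-6, 17), Mul(Rational(1, 75), -44)), Add(Add(-2466, -1766), 557)), Mul(-1, -3)) = Add(Add(Add(Rational(-6, 17), Rational(-44, 75)), Add(-4232, 557)), 3) = Add(Add(Rational(-1198, 1275), -3675), 3) = Add(Rational(-4686823, 1275), 3) = Rational(-4682998, 1275)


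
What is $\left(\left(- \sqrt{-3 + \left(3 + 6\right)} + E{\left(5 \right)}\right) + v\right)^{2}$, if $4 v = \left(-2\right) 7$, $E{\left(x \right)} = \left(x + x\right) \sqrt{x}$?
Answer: $\frac{\left(7 - 20 \sqrt{5} + 2 \sqrt{6}\right)^{2}}{4} \approx 269.33$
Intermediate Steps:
$E{\left(x \right)} = 2 x^{\frac{3}{2}}$ ($E{\left(x \right)} = 2 x \sqrt{x} = 2 x^{\frac{3}{2}}$)
$v = - \frac{7}{2}$ ($v = \frac{\left(-2\right) 7}{4} = \frac{1}{4} \left(-14\right) = - \frac{7}{2} \approx -3.5$)
$\left(\left(- \sqrt{-3 + \left(3 + 6\right)} + E{\left(5 \right)}\right) + v\right)^{2} = \left(\left(- \sqrt{-3 + \left(3 + 6\right)} + 2 \cdot 5^{\frac{3}{2}}\right) - \frac{7}{2}\right)^{2} = \left(\left(- \sqrt{-3 + 9} + 2 \cdot 5 \sqrt{5}\right) - \frac{7}{2}\right)^{2} = \left(\left(- \sqrt{6} + 10 \sqrt{5}\right) - \frac{7}{2}\right)^{2} = \left(- \frac{7}{2} - \sqrt{6} + 10 \sqrt{5}\right)^{2}$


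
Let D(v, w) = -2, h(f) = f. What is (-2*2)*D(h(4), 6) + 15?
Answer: 23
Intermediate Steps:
(-2*2)*D(h(4), 6) + 15 = -2*2*(-2) + 15 = -4*(-2) + 15 = 8 + 15 = 23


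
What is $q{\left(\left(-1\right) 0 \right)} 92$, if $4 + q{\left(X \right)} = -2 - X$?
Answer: $-552$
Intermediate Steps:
$q{\left(X \right)} = -6 - X$ ($q{\left(X \right)} = -4 - \left(2 + X\right) = -6 - X$)
$q{\left(\left(-1\right) 0 \right)} 92 = \left(-6 - \left(-1\right) 0\right) 92 = \left(-6 - 0\right) 92 = \left(-6 + 0\right) 92 = \left(-6\right) 92 = -552$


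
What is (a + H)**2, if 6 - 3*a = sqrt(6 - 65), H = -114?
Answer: (336 + I*sqrt(59))**2/9 ≈ 12537.0 + 573.53*I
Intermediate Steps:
a = 2 - I*sqrt(59)/3 (a = 2 - sqrt(6 - 65)/3 = 2 - I*sqrt(59)/3 ≈ 2.0 - 2.5604*I)
(a + H)**2 = ((2 - I*sqrt(59)/3) - 114)**2 = (-112 - I*sqrt(59)/3)**2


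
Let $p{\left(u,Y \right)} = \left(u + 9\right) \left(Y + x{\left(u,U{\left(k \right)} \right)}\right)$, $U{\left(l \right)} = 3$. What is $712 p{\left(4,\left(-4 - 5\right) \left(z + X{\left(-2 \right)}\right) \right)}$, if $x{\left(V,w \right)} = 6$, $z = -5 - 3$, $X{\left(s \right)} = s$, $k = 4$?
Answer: $888576$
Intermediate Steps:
$z = -8$ ($z = -5 - 3 = -8$)
$p{\left(u,Y \right)} = \left(6 + Y\right) \left(9 + u\right)$ ($p{\left(u,Y \right)} = \left(u + 9\right) \left(Y + 6\right) = \left(9 + u\right) \left(6 + Y\right) = \left(6 + Y\right) \left(9 + u\right)$)
$712 p{\left(4,\left(-4 - 5\right) \left(z + X{\left(-2 \right)}\right) \right)} = 712 \left(54 + 6 \cdot 4 + 9 \left(-4 - 5\right) \left(-8 - 2\right) + \left(-4 - 5\right) \left(-8 - 2\right) 4\right) = 712 \left(54 + 24 + 9 \left(\left(-9\right) \left(-10\right)\right) + \left(-9\right) \left(-10\right) 4\right) = 712 \left(54 + 24 + 9 \cdot 90 + 90 \cdot 4\right) = 712 \left(54 + 24 + 810 + 360\right) = 712 \cdot 1248 = 888576$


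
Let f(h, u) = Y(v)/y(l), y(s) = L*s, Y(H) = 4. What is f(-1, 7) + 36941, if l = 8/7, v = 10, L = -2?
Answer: 147757/4 ≈ 36939.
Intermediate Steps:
l = 8/7 (l = 8*(1/7) = 8/7 ≈ 1.1429)
y(s) = -2*s
f(h, u) = -7/4 (f(h, u) = 4/((-2*8/7)) = 4/(-16/7) = 4*(-7/16) = -7/4)
f(-1, 7) + 36941 = -7/4 + 36941 = 147757/4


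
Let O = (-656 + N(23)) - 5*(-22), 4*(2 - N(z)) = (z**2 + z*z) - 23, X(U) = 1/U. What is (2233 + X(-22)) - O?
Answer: 133571/44 ≈ 3035.7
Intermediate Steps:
N(z) = 31/4 - z**2/2 (N(z) = 2 - ((z**2 + z*z) - 23)/4 = 2 - ((z**2 + z**2) - 23)/4 = 2 - (2*z**2 - 23)/4 = 2 - (-23 + 2*z**2)/4 = 2 + (23/4 - z**2/2) = 31/4 - z**2/2)
O = -3211/4 (O = (-656 + (31/4 - 1/2*23**2)) - 5*(-22) = (-656 + (31/4 - 1/2*529)) + 110 = (-656 + (31/4 - 529/2)) + 110 = (-656 - 1027/4) + 110 = -3651/4 + 110 = -3211/4 ≈ -802.75)
(2233 + X(-22)) - O = (2233 + 1/(-22)) - 1*(-3211/4) = (2233 - 1/22) + 3211/4 = 49125/22 + 3211/4 = 133571/44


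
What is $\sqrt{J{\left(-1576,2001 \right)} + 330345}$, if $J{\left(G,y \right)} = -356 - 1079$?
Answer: $\sqrt{328910} \approx 573.51$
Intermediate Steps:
$J{\left(G,y \right)} = -1435$ ($J{\left(G,y \right)} = -356 - 1079 = -1435$)
$\sqrt{J{\left(-1576,2001 \right)} + 330345} = \sqrt{-1435 + 330345} = \sqrt{328910}$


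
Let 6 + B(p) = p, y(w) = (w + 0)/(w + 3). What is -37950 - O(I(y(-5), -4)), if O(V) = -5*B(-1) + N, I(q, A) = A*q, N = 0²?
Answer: -37985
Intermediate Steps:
N = 0
y(w) = w/(3 + w)
B(p) = -6 + p
O(V) = 35 (O(V) = -5*(-6 - 1) + 0 = -5*(-7) + 0 = 35 + 0 = 35)
-37950 - O(I(y(-5), -4)) = -37950 - 1*35 = -37950 - 35 = -37985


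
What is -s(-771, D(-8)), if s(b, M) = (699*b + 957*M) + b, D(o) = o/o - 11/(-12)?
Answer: 2151463/4 ≈ 5.3787e+5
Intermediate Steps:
D(o) = 23/12 (D(o) = 1 - 11*(-1/12) = 1 + 11/12 = 23/12)
s(b, M) = 700*b + 957*M
-s(-771, D(-8)) = -(700*(-771) + 957*(23/12)) = -(-539700 + 7337/4) = -1*(-2151463/4) = 2151463/4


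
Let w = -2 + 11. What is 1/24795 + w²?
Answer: 2008396/24795 ≈ 81.000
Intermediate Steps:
w = 9
1/24795 + w² = 1/24795 + 9² = 1/24795 + 81 = 2008396/24795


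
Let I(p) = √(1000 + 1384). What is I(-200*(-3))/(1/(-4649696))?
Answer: -18598784*√149 ≈ -2.2703e+8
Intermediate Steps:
I(p) = 4*√149 (I(p) = √2384 = 4*√149)
I(-200*(-3))/(1/(-4649696)) = (4*√149)/(1/(-4649696)) = (4*√149)/(-1/4649696) = (4*√149)*(-4649696) = -18598784*√149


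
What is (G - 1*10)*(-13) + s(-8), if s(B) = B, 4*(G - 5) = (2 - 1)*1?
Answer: 215/4 ≈ 53.750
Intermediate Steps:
G = 21/4 (G = 5 + ((2 - 1)*1)/4 = 5 + (1*1)/4 = 5 + (¼)*1 = 5 + ¼ = 21/4 ≈ 5.2500)
(G - 1*10)*(-13) + s(-8) = (21/4 - 1*10)*(-13) - 8 = (21/4 - 10)*(-13) - 8 = -19/4*(-13) - 8 = 247/4 - 8 = 215/4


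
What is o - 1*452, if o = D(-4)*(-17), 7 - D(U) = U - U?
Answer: -571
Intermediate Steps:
D(U) = 7 (D(U) = 7 - (U - U) = 7 - 1*0 = 7 + 0 = 7)
o = -119 (o = 7*(-17) = -119)
o - 1*452 = -119 - 1*452 = -119 - 452 = -571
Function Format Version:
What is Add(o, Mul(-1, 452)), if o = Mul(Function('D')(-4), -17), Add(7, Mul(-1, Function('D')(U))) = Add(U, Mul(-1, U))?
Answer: -571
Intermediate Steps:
Function('D')(U) = 7 (Function('D')(U) = Add(7, Mul(-1, Add(U, Mul(-1, U)))) = Add(7, Mul(-1, 0)) = Add(7, 0) = 7)
o = -119 (o = Mul(7, -17) = -119)
Add(o, Mul(-1, 452)) = Add(-119, Mul(-1, 452)) = Add(-119, -452) = -571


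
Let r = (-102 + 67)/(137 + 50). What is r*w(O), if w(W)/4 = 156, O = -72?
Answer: -21840/187 ≈ -116.79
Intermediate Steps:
w(W) = 624 (w(W) = 4*156 = 624)
r = -35/187 ≈ -0.18717
r*w(O) = -35/187*624 = -21840/187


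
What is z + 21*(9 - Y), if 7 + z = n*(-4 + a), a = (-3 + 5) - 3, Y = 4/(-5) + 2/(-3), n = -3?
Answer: 1139/5 ≈ 227.80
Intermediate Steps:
Y = -22/15 (Y = 4*(-⅕) + 2*(-⅓) = -⅘ - ⅔ = -22/15 ≈ -1.4667)
a = -1 (a = 2 - 3 = -1)
z = 8 (z = -7 - 3*(-4 - 1) = -7 - 3*(-5) = -7 + 15 = 8)
z + 21*(9 - Y) = 8 + 21*(9 - 1*(-22/15)) = 8 + 21*(9 + 22/15) = 8 + 21*(157/15) = 8 + 1099/5 = 1139/5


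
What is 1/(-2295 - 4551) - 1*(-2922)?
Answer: 20004011/6846 ≈ 2922.0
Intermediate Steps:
1/(-2295 - 4551) - 1*(-2922) = 1/(-6846) + 2922 = -1/6846 + 2922 = 20004011/6846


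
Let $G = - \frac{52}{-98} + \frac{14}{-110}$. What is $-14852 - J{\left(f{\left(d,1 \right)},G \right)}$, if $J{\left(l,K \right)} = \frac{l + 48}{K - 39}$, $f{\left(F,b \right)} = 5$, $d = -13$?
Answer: $- \frac{1544732501}{104018} \approx -14851.0$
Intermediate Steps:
$G = \frac{1087}{2695}$ ($G = \left(-52\right) \left(- \frac{1}{98}\right) + 14 \left(- \frac{1}{110}\right) = \frac{26}{49} - \frac{7}{55} = \frac{1087}{2695} \approx 0.40334$)
$J{\left(l,K \right)} = \frac{48 + l}{-39 + K}$
$-14852 - J{\left(f{\left(d,1 \right)},G \right)} = -14852 - \frac{48 + 5}{-39 + \frac{1087}{2695}} = -14852 - \frac{1}{- \frac{104018}{2695}} \cdot 53 = -14852 - \left(- \frac{2695}{104018}\right) 53 = -14852 - - \frac{142835}{104018} = -14852 + \frac{142835}{104018} = - \frac{1544732501}{104018}$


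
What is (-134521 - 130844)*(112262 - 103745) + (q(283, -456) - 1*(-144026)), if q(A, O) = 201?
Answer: -2259969478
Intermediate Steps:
(-134521 - 130844)*(112262 - 103745) + (q(283, -456) - 1*(-144026)) = (-134521 - 130844)*(112262 - 103745) + (201 - 1*(-144026)) = -265365*8517 + (201 + 144026) = -2260113705 + 144227 = -2259969478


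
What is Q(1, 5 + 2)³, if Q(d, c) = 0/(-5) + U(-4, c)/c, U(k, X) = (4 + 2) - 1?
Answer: 125/343 ≈ 0.36443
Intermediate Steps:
U(k, X) = 5 (U(k, X) = 6 - 1 = 5)
Q(d, c) = 5/c (Q(d, c) = 0/(-5) + 5/c = 0*(-⅕) + 5/c = 0 + 5/c = 5/c)
Q(1, 5 + 2)³ = (5/(5 + 2))³ = (5/7)³ = 125/343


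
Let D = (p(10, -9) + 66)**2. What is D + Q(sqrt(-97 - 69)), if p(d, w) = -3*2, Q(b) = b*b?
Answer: 3434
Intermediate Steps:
Q(b) = b**2
p(d, w) = -6
D = 3600 (D = (-6 + 66)**2 = 60**2 = 3600)
D + Q(sqrt(-97 - 69)) = 3600 + (sqrt(-97 - 69))**2 = 3600 + (sqrt(-166))**2 = 3600 + (I*sqrt(166))**2 = 3600 - 166 = 3434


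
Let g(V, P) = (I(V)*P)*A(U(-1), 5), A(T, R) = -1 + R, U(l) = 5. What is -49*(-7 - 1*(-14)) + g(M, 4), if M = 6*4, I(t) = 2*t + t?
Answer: 809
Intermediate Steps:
I(t) = 3*t
M = 24
g(V, P) = 12*P*V (g(V, P) = ((3*V)*P)*(-1 + 5) = (3*P*V)*4 = 12*P*V)
-49*(-7 - 1*(-14)) + g(M, 4) = -49*(-7 - 1*(-14)) + 12*4*24 = -49*(-7 + 14) + 1152 = -49*7 + 1152 = -343 + 1152 = 809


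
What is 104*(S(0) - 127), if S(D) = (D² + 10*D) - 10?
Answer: -14248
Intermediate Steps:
S(D) = -10 + D² + 10*D
104*(S(0) - 127) = 104*((-10 + 0² + 10*0) - 127) = 104*((-10 + 0 + 0) - 127) = 104*(-10 - 127) = 104*(-137) = -14248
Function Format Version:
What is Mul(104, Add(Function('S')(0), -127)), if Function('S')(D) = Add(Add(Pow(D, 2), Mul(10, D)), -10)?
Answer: -14248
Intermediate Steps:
Function('S')(D) = Add(-10, Pow(D, 2), Mul(10, D))
Mul(104, Add(Function('S')(0), -127)) = Mul(104, Add(Add(-10, Pow(0, 2), Mul(10, 0)), -127)) = Mul(104, Add(Add(-10, 0, 0), -127)) = Mul(104, Add(-10, -127)) = Mul(104, -137) = -14248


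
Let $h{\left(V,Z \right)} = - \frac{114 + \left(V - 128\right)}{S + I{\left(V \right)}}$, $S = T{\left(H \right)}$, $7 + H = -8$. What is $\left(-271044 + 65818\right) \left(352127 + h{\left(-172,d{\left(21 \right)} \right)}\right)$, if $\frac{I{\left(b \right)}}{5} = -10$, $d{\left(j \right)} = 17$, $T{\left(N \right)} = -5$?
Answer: $- \frac{3974570691574}{55} \approx -7.2265 \cdot 10^{10}$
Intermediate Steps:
$H = -15$ ($H = -7 - 8 = -15$)
$I{\left(b \right)} = -50$ ($I{\left(b \right)} = 5 \left(-10\right) = -50$)
$S = -5$
$h{\left(V,Z \right)} = - \frac{14}{55} + \frac{V}{55}$ ($h{\left(V,Z \right)} = - \frac{114 + \left(V - 128\right)}{-5 - 50} = - \frac{114 + \left(V - 128\right)}{-55} = - \frac{\left(114 + \left(-128 + V\right)\right) \left(-1\right)}{55} = - \frac{\left(-14 + V\right) \left(-1\right)}{55} = - (\frac{14}{55} - \frac{V}{55}) = - \frac{14}{55} + \frac{V}{55}$)
$\left(-271044 + 65818\right) \left(352127 + h{\left(-172,d{\left(21 \right)} \right)}\right) = \left(-271044 + 65818\right) \left(352127 + \left(- \frac{14}{55} + \frac{1}{55} \left(-172\right)\right)\right) = - 205226 \left(352127 - \frac{186}{55}\right) = \left(-205226\right) \frac{19366799}{55} = - \frac{3974570691574}{55}$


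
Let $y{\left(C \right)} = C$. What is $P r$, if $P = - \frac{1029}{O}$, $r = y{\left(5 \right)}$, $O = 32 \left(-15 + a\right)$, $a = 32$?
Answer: $- \frac{5145}{544} \approx -9.4577$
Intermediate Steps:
$O = 544$ ($O = 32 \left(-15 + 32\right) = 32 \cdot 17 = 544$)
$r = 5$
$P = - \frac{1029}{544} \approx -1.8915$
$P r = \left(- \frac{1029}{544}\right) 5 = - \frac{5145}{544}$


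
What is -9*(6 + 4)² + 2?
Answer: -898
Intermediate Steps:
-9*(6 + 4)² + 2 = -9*10² + 2 = -9*100 + 2 = -900 + 2 = -898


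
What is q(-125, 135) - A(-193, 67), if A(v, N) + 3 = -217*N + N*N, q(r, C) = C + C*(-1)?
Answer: 10053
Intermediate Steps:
q(r, C) = 0 (q(r, C) = C - C = 0)
A(v, N) = -3 + N**2 - 217*N (A(v, N) = -3 + (-217*N + N*N) = -3 + (-217*N + N**2) = -3 + (N**2 - 217*N) = -3 + N**2 - 217*N)
q(-125, 135) - A(-193, 67) = 0 - (-3 + 67**2 - 217*67) = 0 - (-3 + 4489 - 14539) = 0 - 1*(-10053) = 0 + 10053 = 10053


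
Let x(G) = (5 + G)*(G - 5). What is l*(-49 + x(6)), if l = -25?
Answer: 950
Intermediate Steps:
x(G) = (-5 + G)*(5 + G) (x(G) = (5 + G)*(-5 + G) = (-5 + G)*(5 + G))
l*(-49 + x(6)) = -25*(-49 + (-25 + 6²)) = -25*(-49 + (-25 + 36)) = -25*(-49 + 11) = -25*(-38) = 950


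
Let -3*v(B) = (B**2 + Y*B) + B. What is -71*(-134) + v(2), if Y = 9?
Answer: 9506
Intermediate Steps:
v(B) = -10*B/3 - B**2/3 (v(B) = -((B**2 + 9*B) + B)/3 = -(B**2 + 10*B)/3 = -10*B/3 - B**2/3)
-71*(-134) + v(2) = -71*(-134) - 1/3*2*(10 + 2) = 9514 - 1/3*2*12 = 9514 - 8 = 9506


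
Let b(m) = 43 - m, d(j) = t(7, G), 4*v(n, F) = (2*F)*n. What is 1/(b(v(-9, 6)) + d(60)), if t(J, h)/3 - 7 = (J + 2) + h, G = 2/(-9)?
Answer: 3/352 ≈ 0.0085227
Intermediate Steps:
v(n, F) = F*n/2 (v(n, F) = ((2*F)*n)/4 = (2*F*n)/4 = F*n/2)
G = -2/9 (G = 2*(-⅑) = -2/9 ≈ -0.22222)
t(J, h) = 27 + 3*J + 3*h (t(J, h) = 21 + 3*((J + 2) + h) = 21 + 3*((2 + J) + h) = 21 + 3*(2 + J + h) = 21 + (6 + 3*J + 3*h) = 27 + 3*J + 3*h)
d(j) = 142/3 (d(j) = 27 + 3*7 + 3*(-2/9) = 27 + 21 - ⅔ = 142/3)
1/(b(v(-9, 6)) + d(60)) = 1/((43 - 6*(-9)/2) + 142/3) = 1/((43 - 1*(-27)) + 142/3) = 1/((43 + 27) + 142/3) = 1/(70 + 142/3) = 1/(352/3) = 3/352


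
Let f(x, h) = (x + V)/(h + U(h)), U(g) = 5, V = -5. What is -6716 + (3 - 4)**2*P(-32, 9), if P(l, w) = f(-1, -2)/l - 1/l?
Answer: -214909/32 ≈ -6715.9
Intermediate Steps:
f(x, h) = (-5 + x)/(5 + h) (f(x, h) = (x - 5)/(h + 5) = (-5 + x)/(5 + h))
P(l, w) = -3/l (P(l, w) = ((-5 - 1)/(5 - 2))/l - 1/l = (-6/3)/l - 1/l = ((1/3)*(-6))/l - 1/l = -2/l - 1/l = -3/l)
-6716 + (3 - 4)**2*P(-32, 9) = -6716 + (3 - 4)**2*(-3/(-32)) = -6716 + (-1)**2*(-3*(-1/32)) = -6716 + 1*(3/32) = -6716 + 3/32 = -214909/32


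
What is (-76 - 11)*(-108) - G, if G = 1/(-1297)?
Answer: 12186613/1297 ≈ 9396.0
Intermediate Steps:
G = -1/1297 ≈ -0.00077101
(-76 - 11)*(-108) - G = (-76 - 11)*(-108) - 1*(-1/1297) = -87*(-108) + 1/1297 = 9396 + 1/1297 = 12186613/1297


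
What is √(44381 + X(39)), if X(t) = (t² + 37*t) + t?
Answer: 2*√11846 ≈ 217.68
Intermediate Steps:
X(t) = t² + 38*t
√(44381 + X(39)) = √(44381 + 39*(38 + 39)) = √(44381 + 39*77) = √(44381 + 3003) = √47384 = 2*√11846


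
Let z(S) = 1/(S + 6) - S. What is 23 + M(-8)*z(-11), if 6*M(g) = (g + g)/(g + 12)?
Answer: 79/5 ≈ 15.800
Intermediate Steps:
M(g) = g/(3*(12 + g)) (M(g) = ((g + g)/(g + 12))/6 = ((2*g)/(12 + g))/6 = (2*g/(12 + g))/6 = g/(3*(12 + g)))
z(S) = 1/(6 + S) - S
23 + M(-8)*z(-11) = 23 + ((⅓)*(-8)/(12 - 8))*((1 - 1*(-11)² - 6*(-11))/(6 - 11)) = 23 + ((⅓)*(-8)/4)*((1 - 1*121 + 66)/(-5)) = 23 + ((⅓)*(-8)*(¼))*(-(1 - 121 + 66)/5) = 23 - (-2)*(-54)/15 = 23 - ⅔*54/5 = 23 - 36/5 = 79/5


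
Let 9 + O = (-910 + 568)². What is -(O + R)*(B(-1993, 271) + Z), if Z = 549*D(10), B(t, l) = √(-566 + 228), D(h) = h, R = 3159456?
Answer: -17987496390 - 42593343*I*√2 ≈ -1.7988e+10 - 6.0236e+7*I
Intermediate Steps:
B(t, l) = 13*I*√2 (B(t, l) = √(-338) = 13*I*√2)
Z = 5490 (Z = 549*10 = 5490)
O = 116955 (O = -9 + (-910 + 568)² = -9 + (-342)² = -9 + 116964 = 116955)
-(O + R)*(B(-1993, 271) + Z) = -(116955 + 3159456)*(13*I*√2 + 5490) = -3276411*(5490 + 13*I*√2) = -(17987496390 + 42593343*I*√2) = -17987496390 - 42593343*I*√2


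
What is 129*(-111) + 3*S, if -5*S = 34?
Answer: -71697/5 ≈ -14339.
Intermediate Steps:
S = -34/5 (S = -1/5*34 = -34/5 ≈ -6.8000)
129*(-111) + 3*S = 129*(-111) + 3*(-34/5) = -14319 - 102/5 = -71697/5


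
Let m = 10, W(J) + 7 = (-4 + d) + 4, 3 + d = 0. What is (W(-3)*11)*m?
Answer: -1100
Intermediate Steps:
d = -3 (d = -3 + 0 = -3)
W(J) = -10 (W(J) = -7 + ((-4 - 3) + 4) = -7 + (-7 + 4) = -7 - 3 = -10)
(W(-3)*11)*m = -10*11*10 = -110*10 = -1100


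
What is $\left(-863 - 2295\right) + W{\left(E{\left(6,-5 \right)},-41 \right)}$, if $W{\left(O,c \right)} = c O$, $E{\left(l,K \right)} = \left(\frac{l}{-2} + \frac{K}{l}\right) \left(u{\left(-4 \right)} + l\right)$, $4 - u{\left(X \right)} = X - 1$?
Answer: $- \frac{1601}{2} \approx -800.5$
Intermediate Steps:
$u{\left(X \right)} = 5 - X$ ($u{\left(X \right)} = 4 - \left(X - 1\right) = 4 - \left(-1 + X\right) = 5 - X$)
$E{\left(l,K \right)} = \left(9 + l\right) \left(- \frac{l}{2} + \frac{K}{l}\right)$ ($E{\left(l,K \right)} = \left(\frac{l}{-2} + \frac{K}{l}\right) \left(\left(5 - -4\right) + l\right) = \left(l \left(- \frac{1}{2}\right) + \frac{K}{l}\right) \left(\left(5 + 4\right) + l\right) = \left(- \frac{l}{2} + \frac{K}{l}\right) \left(9 + l\right) = \left(9 + l\right) \left(- \frac{l}{2} + \frac{K}{l}\right)$)
$W{\left(O,c \right)} = O c$
$\left(-863 - 2295\right) + W{\left(E{\left(6,-5 \right)},-41 \right)} = \left(-863 - 2295\right) + \left(-5 - 27 - \frac{6^{2}}{2} + 9 \left(-5\right) \frac{1}{6}\right) \left(-41\right) = -3158 + \left(-5 - 27 - 18 + 9 \left(-5\right) \frac{1}{6}\right) \left(-41\right) = -3158 + \left(-5 - 27 - 18 - \frac{15}{2}\right) \left(-41\right) = -3158 - - \frac{4715}{2} = -3158 + \frac{4715}{2} = - \frac{1601}{2}$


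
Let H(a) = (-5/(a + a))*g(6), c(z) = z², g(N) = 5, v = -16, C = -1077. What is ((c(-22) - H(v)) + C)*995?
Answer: -18905995/32 ≈ -5.9081e+5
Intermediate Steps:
H(a) = -25/(2*a) (H(a) = -5/(a + a)*5 = -5*1/(2*a)*5 = -5/(2*a)*5 = -25/(2*a))
((c(-22) - H(v)) + C)*995 = (((-22)² - (-25)/(2*(-16))) - 1077)*995 = ((484 - (-25)*(-1)/(2*16)) - 1077)*995 = ((484 - 1*25/32) - 1077)*995 = ((484 - 25/32) - 1077)*995 = (15463/32 - 1077)*995 = -19001/32*995 = -18905995/32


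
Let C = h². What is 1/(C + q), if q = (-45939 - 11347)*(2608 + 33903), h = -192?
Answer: -1/2091532282 ≈ -4.7812e-10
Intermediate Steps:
q = -2091569146 (q = -57286*36511 = -2091569146)
C = 36864 (C = (-192)² = 36864)
1/(C + q) = 1/(36864 - 2091569146) = 1/(-2091532282) = -1/2091532282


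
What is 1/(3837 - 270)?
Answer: 1/3567 ≈ 0.00028035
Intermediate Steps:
1/(3837 - 270) = 1/3567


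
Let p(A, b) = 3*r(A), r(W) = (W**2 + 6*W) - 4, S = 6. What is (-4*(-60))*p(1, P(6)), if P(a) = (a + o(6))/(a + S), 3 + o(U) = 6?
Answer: 2160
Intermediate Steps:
r(W) = -4 + W**2 + 6*W
o(U) = 3 (o(U) = -3 + 6 = 3)
P(a) = (3 + a)/(6 + a) (P(a) = (a + 3)/(a + 6) = (3 + a)/(6 + a))
p(A, b) = -12 + 3*A**2 + 18*A (p(A, b) = 3*(-4 + A**2 + 6*A) = -12 + 3*A**2 + 18*A)
(-4*(-60))*p(1, P(6)) = (-4*(-60))*(-12 + 3*1**2 + 18*1) = 240*(-12 + 3*1 + 18) = 240*(-12 + 3 + 18) = 240*9 = 2160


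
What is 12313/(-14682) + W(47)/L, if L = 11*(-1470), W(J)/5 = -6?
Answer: -6622025/7913598 ≈ -0.83679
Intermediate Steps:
W(J) = -30 (W(J) = 5*(-6) = -30)
L = -16170
12313/(-14682) + W(47)/L = 12313/(-14682) - 30/(-16170) = 12313*(-1/14682) - 30*(-1/16170) = -12313/14682 + 1/539 = -6622025/7913598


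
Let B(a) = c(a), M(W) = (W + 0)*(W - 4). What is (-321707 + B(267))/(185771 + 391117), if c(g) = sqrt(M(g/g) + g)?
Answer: -321707/576888 + sqrt(66)/288444 ≈ -0.55763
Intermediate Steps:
M(W) = W*(-4 + W)
c(g) = sqrt(-3 + g) (c(g) = sqrt((g/g)*(-4 + g/g) + g) = sqrt(1*(-4 + 1) + g) = sqrt(1*(-3) + g) = sqrt(-3 + g))
B(a) = sqrt(-3 + a)
(-321707 + B(267))/(185771 + 391117) = (-321707 + sqrt(-3 + 267))/(185771 + 391117) = (-321707 + sqrt(264))/576888 = (-321707 + 2*sqrt(66))*(1/576888) = -321707/576888 + sqrt(66)/288444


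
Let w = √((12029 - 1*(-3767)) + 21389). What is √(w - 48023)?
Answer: √(-48023 + √37185) ≈ 218.7*I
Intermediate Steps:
w = √37185 (w = √((12029 + 3767) + 21389) = √(15796 + 21389) = √37185 ≈ 192.83)
√(w - 48023) = √(√37185 - 48023) = √(-48023 + √37185)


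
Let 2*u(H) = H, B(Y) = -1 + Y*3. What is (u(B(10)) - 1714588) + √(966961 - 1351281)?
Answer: -3429147/2 + 8*I*√6005 ≈ -1.7146e+6 + 619.94*I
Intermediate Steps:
B(Y) = -1 + 3*Y
u(H) = H/2
(u(B(10)) - 1714588) + √(966961 - 1351281) = ((-1 + 3*10)/2 - 1714588) + √(966961 - 1351281) = ((-1 + 30)/2 - 1714588) + √(-384320) = ((½)*29 - 1714588) + 8*I*√6005 = (29/2 - 1714588) + 8*I*√6005 = -3429147/2 + 8*I*√6005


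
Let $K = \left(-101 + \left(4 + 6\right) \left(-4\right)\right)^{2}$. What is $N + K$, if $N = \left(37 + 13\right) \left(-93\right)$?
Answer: $15231$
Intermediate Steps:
$N = -4650$ ($N = 50 \left(-93\right) = -4650$)
$K = 19881$ ($K = \left(-101 + 10 \left(-4\right)\right)^{2} = \left(-101 - 40\right)^{2} = \left(-141\right)^{2} = 19881$)
$N + K = -4650 + 19881 = 15231$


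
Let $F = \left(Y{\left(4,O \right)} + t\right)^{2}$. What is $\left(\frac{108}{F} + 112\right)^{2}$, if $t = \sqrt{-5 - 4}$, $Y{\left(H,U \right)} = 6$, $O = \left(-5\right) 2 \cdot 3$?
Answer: $\frac{8040592}{625} - \frac{272256 i}{625} \approx 12865.0 - 435.61 i$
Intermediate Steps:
$O = -30$ ($O = \left(-10\right) 3 = -30$)
$t = 3 i$ ($t = \sqrt{-9} = 3 i \approx 3.0 i$)
$F = \left(6 + 3 i\right)^{2} \approx 27.0 + 36.0 i$
$\left(\frac{108}{F} + 112\right)^{2} = \left(\frac{108}{27 + 36 i} + 112\right)^{2} = \left(108 \frac{27 - 36 i}{2025} + 112\right)^{2} = \left(\frac{4 \left(27 - 36 i\right)}{75} + 112\right)^{2} = \left(112 + \frac{4 \left(27 - 36 i\right)}{75}\right)^{2}$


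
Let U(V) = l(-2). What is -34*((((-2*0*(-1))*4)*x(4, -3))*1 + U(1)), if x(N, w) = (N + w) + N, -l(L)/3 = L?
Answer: -204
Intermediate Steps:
l(L) = -3*L
x(N, w) = w + 2*N
U(V) = 6 (U(V) = -3*(-2) = 6)
-34*((((-2*0*(-1))*4)*x(4, -3))*1 + U(1)) = -34*((((-2*0*(-1))*4)*(-3 + 2*4))*1 + 6) = -34*((((0*(-1))*4)*(-3 + 8))*1 + 6) = -34*(((0*4)*5)*1 + 6) = -34*((0*5)*1 + 6) = -34*(0*1 + 6) = -34*(0 + 6) = -34*6 = -204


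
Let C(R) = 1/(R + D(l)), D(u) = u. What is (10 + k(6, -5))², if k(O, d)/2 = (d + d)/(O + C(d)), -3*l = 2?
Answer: 422500/9801 ≈ 43.108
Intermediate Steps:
l = -⅔ (l = -⅓*2 = -⅔ ≈ -0.66667)
C(R) = 1/(-⅔ + R) (C(R) = 1/(R - ⅔) = 1/(-⅔ + R))
k(O, d) = 4*d/(O + 3/(-2 + 3*d)) (k(O, d) = 2*((d + d)/(O + 3/(-2 + 3*d))) = 2*((2*d)/(O + 3/(-2 + 3*d))) = 2*(2*d/(O + 3/(-2 + 3*d))) = 4*d/(O + 3/(-2 + 3*d)))
(10 + k(6, -5))² = (10 + 4*(-5)*(-2 + 3*(-5))/(3 + 6*(-2 + 3*(-5))))² = (10 + 4*(-5)*(-2 - 15)/(3 + 6*(-2 - 15)))² = (10 + 4*(-5)*(-17)/(3 + 6*(-17)))² = (10 + 4*(-5)*(-17)/(3 - 102))² = (10 + 4*(-5)*(-17)/(-99))² = (10 + 4*(-5)*(-1/99)*(-17))² = (10 - 340/99)² = (650/99)² = 422500/9801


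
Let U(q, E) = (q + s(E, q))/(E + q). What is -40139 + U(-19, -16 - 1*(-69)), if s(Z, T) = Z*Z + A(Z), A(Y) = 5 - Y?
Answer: -680992/17 ≈ -40058.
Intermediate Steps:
s(Z, T) = 5 + Z² - Z (s(Z, T) = Z*Z + (5 - Z) = Z² + (5 - Z) = 5 + Z² - Z)
U(q, E) = (5 + q + E² - E)/(E + q) (U(q, E) = (q + (5 + E² - E))/(E + q) = (5 + q + E² - E)/(E + q))
-40139 + U(-19, -16 - 1*(-69)) = -40139 + (5 - 19 + (-16 - 1*(-69))² - (-16 - 1*(-69)))/((-16 - 1*(-69)) - 19) = -40139 + (5 - 19 + (-16 + 69)² - (-16 + 69))/((-16 + 69) - 19) = -40139 + (5 - 19 + 53² - 1*53)/(53 - 19) = -40139 + (5 - 19 + 2809 - 53)/34 = -40139 + (1/34)*2742 = -40139 + 1371/17 = -680992/17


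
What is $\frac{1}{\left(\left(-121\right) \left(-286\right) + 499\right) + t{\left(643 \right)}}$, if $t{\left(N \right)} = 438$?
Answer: $\frac{1}{35543} \approx 2.8135 \cdot 10^{-5}$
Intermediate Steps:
$\frac{1}{\left(\left(-121\right) \left(-286\right) + 499\right) + t{\left(643 \right)}} = \frac{1}{\left(\left(-121\right) \left(-286\right) + 499\right) + 438} = \frac{1}{\left(34606 + 499\right) + 438} = \frac{1}{35105 + 438} = \frac{1}{35543}$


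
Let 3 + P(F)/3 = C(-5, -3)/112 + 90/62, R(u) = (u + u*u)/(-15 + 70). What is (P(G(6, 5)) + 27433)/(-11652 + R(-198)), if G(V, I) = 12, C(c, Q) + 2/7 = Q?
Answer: -3333082985/1329769056 ≈ -2.5065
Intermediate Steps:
C(c, Q) = -2/7 + Q
R(u) = u/55 + u²/55 (R(u) = (u + u²)/55 = (u + u²)*(1/55) = u/55 + u²/55)
P(F) = -115035/24304 (P(F) = -9 + 3*((-2/7 - 3)/112 + 90/62) = -9 + 3*(-23/7*1/112 + 90*(1/62)) = -9 + 3*(-23/784 + 45/31) = -9 + 3*(34567/24304) = -9 + 103701/24304 = -115035/24304)
(P(G(6, 5)) + 27433)/(-11652 + R(-198)) = (-115035/24304 + 27433)/(-11652 + (1/55)*(-198)*(1 - 198)) = 666616597/(24304*(-11652 + (1/55)*(-198)*(-197))) = 666616597/(24304*(-11652 + 3546/5)) = 666616597/(24304*(-54714/5)) = (666616597/24304)*(-5/54714) = -3333082985/1329769056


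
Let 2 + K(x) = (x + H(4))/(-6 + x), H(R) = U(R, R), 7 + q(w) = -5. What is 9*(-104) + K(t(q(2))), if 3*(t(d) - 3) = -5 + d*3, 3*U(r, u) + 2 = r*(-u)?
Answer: -937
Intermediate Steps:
q(w) = -12 (q(w) = -7 - 5 = -12)
U(r, u) = -⅔ - r*u/3 (U(r, u) = -⅔ + (r*(-u))/3 = -⅔ + (-r*u)/3 = -⅔ - r*u/3)
H(R) = -⅔ - R²/3 (H(R) = -⅔ - R*R/3 = -⅔ - R²/3)
t(d) = 4/3 + d (t(d) = 3 + (-5 + d*3)/3 = 3 + (-5 + 3*d)/3 = 3 + (-5/3 + d) = 4/3 + d)
K(x) = -1 (K(x) = -2 + (x + (-⅔ - ⅓*4²))/(-6 + x) = -2 + (x + (-⅔ - ⅓*16))/(-6 + x) = -2 + (x + (-⅔ - 16/3))/(-6 + x) = -2 + (x - 6)/(-6 + x) = -2 + (-6 + x)/(-6 + x) = -2 + 1 = -1)
9*(-104) + K(t(q(2))) = 9*(-104) - 1 = -936 - 1 = -937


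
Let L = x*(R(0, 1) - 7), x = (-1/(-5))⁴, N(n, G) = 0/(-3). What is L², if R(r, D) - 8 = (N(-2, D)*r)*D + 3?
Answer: 16/390625 ≈ 4.0960e-5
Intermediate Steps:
N(n, G) = 0 (N(n, G) = 0*(-⅓) = 0)
R(r, D) = 11 (R(r, D) = 8 + ((0*r)*D + 3) = 8 + (0*D + 3) = 8 + (0 + 3) = 8 + 3 = 11)
x = 1/625 (x = (-1*(-⅕))⁴ = (⅕)⁴ = 1/625 ≈ 0.0016000)
L = 4/625 (L = (11 - 7)/625 = (1/625)*4 = 4/625 ≈ 0.0064000)
L² = (4/625)² = 16/390625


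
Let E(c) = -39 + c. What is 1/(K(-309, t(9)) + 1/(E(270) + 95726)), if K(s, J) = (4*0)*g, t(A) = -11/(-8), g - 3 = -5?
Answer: 95957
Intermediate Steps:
g = -2 (g = 3 - 5 = -2)
t(A) = 11/8 (t(A) = -11*(-⅛) = 11/8)
K(s, J) = 0 (K(s, J) = (4*0)*(-2) = 0*(-2) = 0)
1/(K(-309, t(9)) + 1/(E(270) + 95726)) = 1/(0 + 1/((-39 + 270) + 95726)) = 1/(0 + 1/(231 + 95726)) = 1/(0 + 1/95957) = 1/(1/95957) = 95957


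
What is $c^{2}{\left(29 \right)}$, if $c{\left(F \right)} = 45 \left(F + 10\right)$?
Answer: $3080025$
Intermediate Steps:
$c{\left(F \right)} = 450 + 45 F$ ($c{\left(F \right)} = 45 \left(10 + F\right) = 450 + 45 F$)
$c^{2}{\left(29 \right)} = \left(450 + 45 \cdot 29\right)^{2} = \left(450 + 1305\right)^{2} = 1755^{2} = 3080025$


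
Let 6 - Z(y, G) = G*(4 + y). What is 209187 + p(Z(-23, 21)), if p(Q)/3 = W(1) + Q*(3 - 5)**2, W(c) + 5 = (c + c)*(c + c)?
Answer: 214044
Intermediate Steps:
Z(y, G) = 6 - G*(4 + y)
W(c) = -5 + 4*c**2 (W(c) = -5 + (c + c)*(c + c) = -5 + (2*c)*(2*c) = -5 + 4*c**2)
p(Q) = -3 + 12*Q (p(Q) = 3*((-5 + 4*1**2) + Q*(3 - 5)**2) = 3*((-5 + 4*1) + Q*(-2)**2) = 3*((-5 + 4) + Q*4) = 3*(-1 + 4*Q) = -3 + 12*Q)
209187 + p(Z(-23, 21)) = 209187 + (-3 + 12*(6 - 4*21 - 1*21*(-23))) = 209187 + (-3 + 12*(6 - 84 + 483)) = 209187 + (-3 + 12*405) = 209187 + (-3 + 4860) = 209187 + 4857 = 214044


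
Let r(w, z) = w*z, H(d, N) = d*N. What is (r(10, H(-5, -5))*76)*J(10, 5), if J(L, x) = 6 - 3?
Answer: 57000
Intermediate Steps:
J(L, x) = 3
H(d, N) = N*d
(r(10, H(-5, -5))*76)*J(10, 5) = ((10*(-5*(-5)))*76)*3 = ((10*25)*76)*3 = (250*76)*3 = 19000*3 = 57000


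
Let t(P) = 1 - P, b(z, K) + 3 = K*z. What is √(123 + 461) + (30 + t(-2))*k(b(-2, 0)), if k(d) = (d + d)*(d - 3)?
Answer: 1188 + 2*√146 ≈ 1212.2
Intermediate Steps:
b(z, K) = -3 + K*z
k(d) = 2*d*(-3 + d) (k(d) = (2*d)*(-3 + d) = 2*d*(-3 + d))
√(123 + 461) + (30 + t(-2))*k(b(-2, 0)) = √(123 + 461) + (30 + (1 - 1*(-2)))*(2*(-3 + 0*(-2))*(-3 + (-3 + 0*(-2)))) = √584 + (30 + (1 + 2))*(2*(-3 + 0)*(-3 + (-3 + 0))) = 2*√146 + (30 + 3)*(2*(-3)*(-3 - 3)) = 2*√146 + 33*(2*(-3)*(-6)) = 2*√146 + 33*36 = 2*√146 + 1188 = 1188 + 2*√146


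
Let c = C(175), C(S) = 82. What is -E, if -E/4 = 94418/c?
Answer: 188836/41 ≈ 4605.8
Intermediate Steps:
c = 82
E = -188836/41 (E = -377672/82 = -4*47209/41 = -188836/41 ≈ -4605.8)
-E = -1*(-188836/41) = 188836/41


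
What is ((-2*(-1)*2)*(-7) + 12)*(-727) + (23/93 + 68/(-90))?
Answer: 16225931/1395 ≈ 11631.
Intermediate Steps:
((-2*(-1)*2)*(-7) + 12)*(-727) + (23/93 + 68/(-90)) = ((2*2)*(-7) + 12)*(-727) + (23*(1/93) + 68*(-1/90)) = (4*(-7) + 12)*(-727) + (23/93 - 34/45) = (-28 + 12)*(-727) - 709/1395 = -16*(-727) - 709/1395 = 11632 - 709/1395 = 16225931/1395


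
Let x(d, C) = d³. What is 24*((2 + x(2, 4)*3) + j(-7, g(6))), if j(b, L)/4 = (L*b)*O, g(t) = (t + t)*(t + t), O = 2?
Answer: -192912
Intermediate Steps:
g(t) = 4*t² (g(t) = (2*t)*(2*t) = 4*t²)
j(b, L) = 8*L*b (j(b, L) = 4*((L*b)*2) = 4*(2*L*b) = 8*L*b)
24*((2 + x(2, 4)*3) + j(-7, g(6))) = 24*((2 + 2³*3) + 8*(4*6²)*(-7)) = 24*((2 + 8*3) + 8*(4*36)*(-7)) = 24*((2 + 24) + 8*144*(-7)) = 24*(26 - 8064) = 24*(-8038) = -192912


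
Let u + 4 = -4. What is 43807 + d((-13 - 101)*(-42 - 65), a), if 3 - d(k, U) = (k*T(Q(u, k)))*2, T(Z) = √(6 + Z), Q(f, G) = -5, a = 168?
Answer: 19414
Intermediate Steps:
u = -8 (u = -4 - 4 = -8)
d(k, U) = 3 - 2*k (d(k, U) = 3 - k*√(6 - 5)*2 = 3 - k*√1*2 = 3 - k*1*2 = 3 - k*2 = 3 - 2*k)
43807 + d((-13 - 101)*(-42 - 65), a) = 43807 + (3 - 2*(-13 - 101)*(-42 - 65)) = 43807 + (3 - (-228)*(-107)) = 43807 + (3 - 2*12198) = 43807 + (3 - 24396) = 43807 - 24393 = 19414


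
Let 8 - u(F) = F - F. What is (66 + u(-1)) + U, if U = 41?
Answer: 115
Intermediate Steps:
u(F) = 8 (u(F) = 8 - (F - F) = 8 - 1*0 = 8 + 0 = 8)
(66 + u(-1)) + U = (66 + 8) + 41 = 74 + 41 = 115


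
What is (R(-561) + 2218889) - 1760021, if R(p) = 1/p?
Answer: 257424947/561 ≈ 4.5887e+5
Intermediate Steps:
(R(-561) + 2218889) - 1760021 = (1/(-561) + 2218889) - 1760021 = (-1/561 + 2218889) - 1760021 = 1244796728/561 - 1760021 = 257424947/561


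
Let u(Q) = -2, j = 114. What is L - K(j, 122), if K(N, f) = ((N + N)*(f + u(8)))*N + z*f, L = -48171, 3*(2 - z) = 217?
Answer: -9475891/3 ≈ -3.1586e+6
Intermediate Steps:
z = -211/3 (z = 2 - ⅓*217 = 2 - 217/3 = -211/3 ≈ -70.333)
K(N, f) = -211*f/3 + 2*N²*(-2 + f) (K(N, f) = ((N + N)*(f - 2))*N - 211*f/3 = ((2*N)*(-2 + f))*N - 211*f/3 = (2*N*(-2 + f))*N - 211*f/3 = 2*N²*(-2 + f) - 211*f/3 = -211*f/3 + 2*N²*(-2 + f))
L - K(j, 122) = -48171 - (-4*114² - 211/3*122 + 2*122*114²) = -48171 - (-4*12996 - 25742/3 + 2*122*12996) = -48171 - (-51984 - 25742/3 + 3171024) = -48171 - 1*9331378/3 = -48171 - 9331378/3 = -9475891/3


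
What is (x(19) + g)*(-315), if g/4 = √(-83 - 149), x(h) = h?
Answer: -5985 - 2520*I*√58 ≈ -5985.0 - 19192.0*I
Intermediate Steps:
g = 8*I*√58 (g = 4*√(-83 - 149) = 4*√(-232) = 4*(2*I*√58) = 8*I*√58 ≈ 60.926*I)
(x(19) + g)*(-315) = (19 + 8*I*√58)*(-315) = -5985 - 2520*I*√58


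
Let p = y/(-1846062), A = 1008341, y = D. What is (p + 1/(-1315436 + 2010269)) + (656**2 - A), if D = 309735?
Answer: -82378889086181047/142522755294 ≈ -5.7801e+5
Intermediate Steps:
y = 309735
p = -34415/205118 (p = 309735/(-1846062) = 309735*(-1/1846062) = -34415/205118 ≈ -0.16778)
(p + 1/(-1315436 + 2010269)) + (656**2 - A) = (-34415/205118 + 1/(-1315436 + 2010269)) + (656**2 - 1*1008341) = (-34415/205118 + 1/694833) + (430336 - 1008341) = (-34415/205118 + 1/694833) - 578005 = -23912472577/142522755294 - 578005 = -82378889086181047/142522755294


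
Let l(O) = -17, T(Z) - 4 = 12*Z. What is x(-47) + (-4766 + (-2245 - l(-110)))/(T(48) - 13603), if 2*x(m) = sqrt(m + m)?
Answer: 6994/13023 + I*sqrt(94)/2 ≈ 0.53705 + 4.8477*I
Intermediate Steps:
T(Z) = 4 + 12*Z
x(m) = sqrt(2)*sqrt(m)/2 (x(m) = sqrt(m + m)/2 = sqrt(2*m)/2 = (sqrt(2)*sqrt(m))/2 = sqrt(2)*sqrt(m)/2)
x(-47) + (-4766 + (-2245 - l(-110)))/(T(48) - 13603) = sqrt(2)*sqrt(-47)/2 + (-4766 + (-2245 - 1*(-17)))/((4 + 12*48) - 13603) = sqrt(2)*(I*sqrt(47))/2 + (-4766 + (-2245 + 17))/((4 + 576) - 13603) = I*sqrt(94)/2 + (-4766 - 2228)/(580 - 13603) = I*sqrt(94)/2 - 6994/(-13023) = I*sqrt(94)/2 - 6994*(-1/13023) = I*sqrt(94)/2 + 6994/13023 = 6994/13023 + I*sqrt(94)/2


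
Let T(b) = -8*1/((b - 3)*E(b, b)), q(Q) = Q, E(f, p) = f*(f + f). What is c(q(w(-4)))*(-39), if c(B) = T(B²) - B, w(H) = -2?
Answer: -273/4 ≈ -68.250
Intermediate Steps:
E(f, p) = 2*f² (E(f, p) = f*(2*f) = 2*f²)
T(b) = -4/(b²*(-3 + b)) (T(b) = -8*1/(2*b²*(b - 3)) = -8*1/(2*b²*(-3 + b)) = -4/(b²*(-3 + b)))
c(B) = -B - 4/(B⁴*(-3 + B²)) (c(B) = -4/((B²)²*(-3 + B²)) - B = -4/(B⁴*(-3 + B²)) - B = -B - 4/(B⁴*(-3 + B²)))
c(q(w(-4)))*(-39) = ((-4 + (-2)⁵*(3 - 1*(-2)²))/((-2)⁴*(-3 + (-2)²)))*(-39) = ((-4 - 32*(3 - 1*4))/(16*(-3 + 4)))*(-39) = ((1/16)*(-4 - 32*(3 - 4))/1)*(-39) = ((1/16)*1*(-4 - 32*(-1)))*(-39) = ((1/16)*1*(-4 + 32))*(-39) = ((1/16)*1*28)*(-39) = (7/4)*(-39) = -273/4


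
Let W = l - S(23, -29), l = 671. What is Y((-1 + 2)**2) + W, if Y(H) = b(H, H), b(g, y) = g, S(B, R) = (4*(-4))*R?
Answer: 208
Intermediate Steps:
S(B, R) = -16*R
Y(H) = H
W = 207 (W = 671 - (-16)*(-29) = 671 - 1*464 = 671 - 464 = 207)
Y((-1 + 2)**2) + W = (-1 + 2)**2 + 207 = 1**2 + 207 = 1 + 207 = 208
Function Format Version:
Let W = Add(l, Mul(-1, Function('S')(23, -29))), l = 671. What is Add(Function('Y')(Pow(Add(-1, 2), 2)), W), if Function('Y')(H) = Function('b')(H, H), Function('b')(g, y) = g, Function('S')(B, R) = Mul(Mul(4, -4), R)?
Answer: 208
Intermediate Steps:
Function('S')(B, R) = Mul(-16, R)
Function('Y')(H) = H
W = 207 (W = Add(671, Mul(-1, Mul(-16, -29))) = Add(671, Mul(-1, 464)) = Add(671, -464) = 207)
Add(Function('Y')(Pow(Add(-1, 2), 2)), W) = Add(Pow(Add(-1, 2), 2), 207) = Add(Pow(1, 2), 207) = Add(1, 207) = 208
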